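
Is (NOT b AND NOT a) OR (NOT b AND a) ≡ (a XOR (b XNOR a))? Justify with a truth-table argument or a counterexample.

Yes, they are equivalent — the two output columns agree on all 4 assignments:
b | a | Expression 1 | Expression 2
-----------------------------------
0 | 0 | 1 | 1
0 | 1 | 1 | 1
1 | 0 | 0 | 0
1 | 1 | 0 | 0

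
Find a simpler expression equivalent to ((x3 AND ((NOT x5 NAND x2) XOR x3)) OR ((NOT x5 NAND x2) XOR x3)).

By absorption (E OR (E AND v) = E):
= ((NOT x5 NAND x2) XOR x3)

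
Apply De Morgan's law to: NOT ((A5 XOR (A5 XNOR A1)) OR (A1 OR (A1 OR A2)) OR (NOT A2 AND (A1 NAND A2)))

NOT (A5 XOR (A5 XNOR A1)) AND NOT (A1 OR (A1 OR A2)) AND NOT (NOT A2 AND (A1 NAND A2))
De Morgan's: NOT(OR of terms) = AND of negations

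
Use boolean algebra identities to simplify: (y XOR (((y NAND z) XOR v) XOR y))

By XOR self-cancellation ((E XOR v) XOR v = E):
= ((y NAND z) XOR v)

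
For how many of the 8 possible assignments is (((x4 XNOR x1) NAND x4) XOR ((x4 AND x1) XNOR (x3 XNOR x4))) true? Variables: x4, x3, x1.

Satisfying assignments: (0,0,0), (0,0,1), (1,1,0), (1,1,1)
Count: 4 out of 8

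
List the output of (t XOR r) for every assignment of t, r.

t | r | Output
--------------
0 | 0 | 0
0 | 1 | 1
1 | 0 | 1
1 | 1 | 0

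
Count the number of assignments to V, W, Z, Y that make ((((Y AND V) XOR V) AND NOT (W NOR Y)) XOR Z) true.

Satisfying assignments: (0,0,1,0), (0,0,1,1), (0,1,1,0), (0,1,1,1), (1,0,1,0), (1,0,1,1), (1,1,0,0), (1,1,1,1)
Count: 8 out of 16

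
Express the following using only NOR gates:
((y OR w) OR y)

((((y NOR w) NOR (y NOR w)) NOR y) NOR (((y NOR w) NOR (y NOR w)) NOR y))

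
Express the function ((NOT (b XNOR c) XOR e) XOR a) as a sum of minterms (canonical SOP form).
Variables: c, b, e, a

Σm(1, 2, 4, 7, 8, 11, 13, 14) = (NOT c AND NOT b AND NOT e AND a) OR (NOT c AND NOT b AND e AND NOT a) OR (NOT c AND b AND NOT e AND NOT a) OR (NOT c AND b AND e AND a) OR (c AND NOT b AND NOT e AND NOT a) OR (c AND NOT b AND e AND a) OR (c AND b AND NOT e AND a) OR (c AND b AND e AND NOT a)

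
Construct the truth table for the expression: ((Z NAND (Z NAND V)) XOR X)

X | V | Z | Output
------------------
0 | 0 | 0 | 1
0 | 0 | 1 | 0
0 | 1 | 0 | 1
0 | 1 | 1 | 1
1 | 0 | 0 | 0
1 | 0 | 1 | 1
1 | 1 | 0 | 0
1 | 1 | 1 | 0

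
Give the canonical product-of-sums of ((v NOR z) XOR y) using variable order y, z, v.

ΠM(1, 2, 3, 4) = (y OR z OR NOT v) AND (y OR NOT z OR v) AND (y OR NOT z OR NOT v) AND (NOT y OR z OR v)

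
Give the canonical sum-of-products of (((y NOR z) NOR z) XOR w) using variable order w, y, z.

Σm(2, 4, 5, 7) = (NOT w AND y AND NOT z) OR (w AND NOT y AND NOT z) OR (w AND NOT y AND z) OR (w AND y AND z)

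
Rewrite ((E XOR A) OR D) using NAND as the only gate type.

((((E NAND (E NAND A)) NAND (A NAND (E NAND A))) NAND ((E NAND (E NAND A)) NAND (A NAND (E NAND A)))) NAND (D NAND D))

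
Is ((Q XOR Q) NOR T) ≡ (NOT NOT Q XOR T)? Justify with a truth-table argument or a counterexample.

No. Counterexample: with T=0, Q=0, Expression 1 = 1 but Expression 2 = 0.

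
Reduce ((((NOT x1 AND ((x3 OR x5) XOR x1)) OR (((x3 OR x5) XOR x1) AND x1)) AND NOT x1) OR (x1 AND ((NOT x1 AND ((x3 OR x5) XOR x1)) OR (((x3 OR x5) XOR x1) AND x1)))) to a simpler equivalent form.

By distribution ((E AND v) OR (E AND NOT v) = E) then distribution ((E AND v) OR (E AND NOT v) = E):
= ((x3 OR x5) XOR x1)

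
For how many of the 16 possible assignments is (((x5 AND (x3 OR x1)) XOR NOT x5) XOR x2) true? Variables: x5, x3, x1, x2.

Satisfying assignments: (0,0,0,0), (0,0,1,0), (0,1,0,0), (0,1,1,0), (1,0,0,1), (1,0,1,0), (1,1,0,0), (1,1,1,0)
Count: 8 out of 16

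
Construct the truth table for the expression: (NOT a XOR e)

e | a | Output
--------------
0 | 0 | 1
0 | 1 | 0
1 | 0 | 0
1 | 1 | 1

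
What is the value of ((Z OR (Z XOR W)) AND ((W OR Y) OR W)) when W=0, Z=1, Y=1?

Substituting: ((1 OR (1 XOR 0)) AND ((0 OR 1) OR 0))
= 1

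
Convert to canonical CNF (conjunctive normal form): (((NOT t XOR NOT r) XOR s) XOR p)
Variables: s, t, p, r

(s OR t OR p OR r) AND (s OR t OR NOT p OR NOT r) AND (s OR NOT t OR p OR NOT r) AND (s OR NOT t OR NOT p OR r) AND (NOT s OR t OR p OR NOT r) AND (NOT s OR t OR NOT p OR r) AND (NOT s OR NOT t OR p OR r) AND (NOT s OR NOT t OR NOT p OR NOT r)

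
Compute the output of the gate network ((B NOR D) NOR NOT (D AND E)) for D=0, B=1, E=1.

Substituting: ((1 NOR 0) NOR NOT (0 AND 1))
= 0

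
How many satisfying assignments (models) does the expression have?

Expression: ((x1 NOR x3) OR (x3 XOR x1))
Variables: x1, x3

Satisfying assignments: (0,0), (0,1), (1,0)
Count: 3 out of 4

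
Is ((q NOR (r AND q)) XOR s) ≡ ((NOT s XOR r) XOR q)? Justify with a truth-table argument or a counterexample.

No. Counterexample: with r=1, q=0, s=0, Expression 1 = 1 but Expression 2 = 0.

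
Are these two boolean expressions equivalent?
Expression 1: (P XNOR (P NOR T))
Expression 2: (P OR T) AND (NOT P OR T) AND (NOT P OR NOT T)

Yes, they are equivalent — the two output columns agree on all 4 assignments:
P | T | Expression 1 | Expression 2
-----------------------------------
0 | 0 | 0 | 0
0 | 1 | 1 | 1
1 | 0 | 0 | 0
1 | 1 | 0 | 0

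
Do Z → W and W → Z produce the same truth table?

No, Converse is not equivalent to original (counterexample: W=0, Z=1, Y=0)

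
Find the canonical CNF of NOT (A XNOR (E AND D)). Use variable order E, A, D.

(E OR A OR D) AND (E OR A OR NOT D) AND (NOT E OR A OR D) AND (NOT E OR NOT A OR NOT D)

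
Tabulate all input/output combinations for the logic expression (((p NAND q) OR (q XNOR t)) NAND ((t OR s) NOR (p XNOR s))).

p | q | s | t | Output
----------------------
0 | 0 | 0 | 0 | 1
0 | 0 | 0 | 1 | 1
0 | 0 | 1 | 0 | 1
0 | 0 | 1 | 1 | 1
0 | 1 | 0 | 0 | 1
0 | 1 | 0 | 1 | 1
0 | 1 | 1 | 0 | 1
0 | 1 | 1 | 1 | 1
1 | 0 | 0 | 0 | 0
1 | 0 | 0 | 1 | 1
1 | 0 | 1 | 0 | 1
1 | 0 | 1 | 1 | 1
1 | 1 | 0 | 0 | 1
1 | 1 | 0 | 1 | 1
1 | 1 | 1 | 0 | 1
1 | 1 | 1 | 1 | 1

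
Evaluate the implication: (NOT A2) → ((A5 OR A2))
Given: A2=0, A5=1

Antecedent (NOT A2) = 1; consequent ((A5 OR A2)) = 1.
1 → 1 = 1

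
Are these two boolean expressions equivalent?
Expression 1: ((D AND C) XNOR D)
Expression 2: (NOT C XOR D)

No. Counterexample: with C=1, D=0, Expression 1 = 1 but Expression 2 = 0.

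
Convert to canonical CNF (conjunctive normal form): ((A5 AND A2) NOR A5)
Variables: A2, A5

(A2 OR NOT A5) AND (NOT A2 OR NOT A5)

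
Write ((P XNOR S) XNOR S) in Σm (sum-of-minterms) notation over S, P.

Σm(1, 3) = (NOT S AND P) OR (S AND P)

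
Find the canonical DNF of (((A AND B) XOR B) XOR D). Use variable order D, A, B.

(NOT D AND NOT A AND B) OR (D AND NOT A AND NOT B) OR (D AND A AND NOT B) OR (D AND A AND B)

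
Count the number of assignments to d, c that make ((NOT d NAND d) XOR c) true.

Satisfying assignments: (0,0), (1,0)
Count: 2 out of 4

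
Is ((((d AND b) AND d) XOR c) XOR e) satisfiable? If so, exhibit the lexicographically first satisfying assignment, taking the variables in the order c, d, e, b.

c=0, d=0, e=1, b=0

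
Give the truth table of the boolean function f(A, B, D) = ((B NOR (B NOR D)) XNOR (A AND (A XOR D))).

A | B | D | Output
------------------
0 | 0 | 0 | 1
0 | 0 | 1 | 0
0 | 1 | 0 | 1
0 | 1 | 1 | 1
1 | 0 | 0 | 0
1 | 0 | 1 | 0
1 | 1 | 0 | 0
1 | 1 | 1 | 1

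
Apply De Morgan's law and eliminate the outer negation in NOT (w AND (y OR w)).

NOT w OR NOT (y OR w)
De Morgan's: NOT(AND of terms) = OR of negations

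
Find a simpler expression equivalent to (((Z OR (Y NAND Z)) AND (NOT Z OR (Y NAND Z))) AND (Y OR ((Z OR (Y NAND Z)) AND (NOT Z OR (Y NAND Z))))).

By absorption (E AND (E OR v) = E) then distribution ((E OR v) AND (E OR NOT v) = E):
= (Y NAND Z)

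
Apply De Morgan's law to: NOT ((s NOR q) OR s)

NOT (s NOR q) AND NOT s
De Morgan's: NOT(OR of terms) = AND of negations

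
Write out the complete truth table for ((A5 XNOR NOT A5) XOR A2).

A2 | A5 | Output
----------------
0 | 0 | 0
0 | 1 | 0
1 | 0 | 1
1 | 1 | 1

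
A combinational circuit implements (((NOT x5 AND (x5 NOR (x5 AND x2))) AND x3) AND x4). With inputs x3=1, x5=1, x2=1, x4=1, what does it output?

Substituting: (((NOT 1 AND (1 NOR (1 AND 1))) AND 1) AND 1)
= 0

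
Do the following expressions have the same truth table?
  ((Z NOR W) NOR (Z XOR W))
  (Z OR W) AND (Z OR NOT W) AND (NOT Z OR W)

Yes, they are equivalent — the two output columns agree on all 4 assignments:
Z | W | Expression 1 | Expression 2
-----------------------------------
0 | 0 | 0 | 0
0 | 1 | 0 | 0
1 | 0 | 0 | 0
1 | 1 | 1 | 1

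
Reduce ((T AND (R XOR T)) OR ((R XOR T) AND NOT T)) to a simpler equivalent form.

By distribution ((E AND v) OR (E AND NOT v) = E):
= (R XOR T)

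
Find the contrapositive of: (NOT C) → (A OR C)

Contrapositive: NOT (A OR C) → C
Note: A statement and its contrapositive are logically equivalent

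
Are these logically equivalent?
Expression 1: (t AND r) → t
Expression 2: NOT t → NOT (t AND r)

Yes, Contrapositive is always equivalent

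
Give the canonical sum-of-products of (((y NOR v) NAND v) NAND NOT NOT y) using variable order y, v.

Σm(0, 1) = (NOT y AND NOT v) OR (NOT y AND v)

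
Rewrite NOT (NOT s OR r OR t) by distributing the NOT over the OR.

s AND NOT r AND NOT t
De Morgan's: NOT(OR of terms) = AND of negations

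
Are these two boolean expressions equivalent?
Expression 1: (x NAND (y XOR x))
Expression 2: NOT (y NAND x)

No. Counterexample: with y=0, x=0, Expression 1 = 1 but Expression 2 = 0.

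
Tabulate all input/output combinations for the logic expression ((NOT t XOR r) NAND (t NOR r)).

t | r | Output
--------------
0 | 0 | 0
0 | 1 | 1
1 | 0 | 1
1 | 1 | 1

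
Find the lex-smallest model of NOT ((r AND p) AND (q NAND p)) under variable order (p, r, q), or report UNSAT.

p=0, r=0, q=0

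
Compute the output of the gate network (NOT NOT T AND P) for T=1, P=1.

Substituting: (NOT NOT 1 AND 1)
= 1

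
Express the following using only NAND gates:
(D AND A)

((D NAND A) NAND (D NAND A))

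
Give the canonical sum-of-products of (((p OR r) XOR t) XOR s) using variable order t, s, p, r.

Σm(1, 2, 3, 4, 8, 13, 14, 15) = (NOT t AND NOT s AND NOT p AND r) OR (NOT t AND NOT s AND p AND NOT r) OR (NOT t AND NOT s AND p AND r) OR (NOT t AND s AND NOT p AND NOT r) OR (t AND NOT s AND NOT p AND NOT r) OR (t AND s AND NOT p AND r) OR (t AND s AND p AND NOT r) OR (t AND s AND p AND r)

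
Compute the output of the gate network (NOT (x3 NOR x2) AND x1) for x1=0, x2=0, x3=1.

Substituting: (NOT (1 NOR 0) AND 0)
= 0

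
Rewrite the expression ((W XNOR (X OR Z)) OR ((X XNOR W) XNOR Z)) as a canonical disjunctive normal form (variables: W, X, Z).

(NOT W AND NOT X AND NOT Z) OR (NOT W AND NOT X AND Z) OR (NOT W AND X AND NOT Z) OR (W AND NOT X AND NOT Z) OR (W AND NOT X AND Z) OR (W AND X AND NOT Z) OR (W AND X AND Z)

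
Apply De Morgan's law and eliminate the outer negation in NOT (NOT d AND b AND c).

d OR NOT b OR NOT c
De Morgan's: NOT(AND of terms) = OR of negations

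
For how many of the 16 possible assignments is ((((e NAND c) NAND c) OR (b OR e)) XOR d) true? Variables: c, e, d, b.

Satisfying assignments: (0,0,0,0), (0,0,0,1), (0,1,0,0), (0,1,0,1), (1,0,0,1), (1,0,1,0), (1,1,0,0), (1,1,0,1)
Count: 8 out of 16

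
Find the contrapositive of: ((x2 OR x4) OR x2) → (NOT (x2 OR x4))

Contrapositive: (x2 OR x4) → NOT ((x2 OR x4) OR x2)
Note: A statement and its contrapositive are logically equivalent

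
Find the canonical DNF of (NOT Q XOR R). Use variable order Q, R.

(NOT Q AND NOT R) OR (Q AND R)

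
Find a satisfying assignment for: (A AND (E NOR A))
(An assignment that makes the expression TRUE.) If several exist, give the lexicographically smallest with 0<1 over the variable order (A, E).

UNSATISFIABLE - no assignment makes this expression true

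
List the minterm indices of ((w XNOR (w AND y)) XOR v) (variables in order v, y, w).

Σm(0, 2, 3, 5) = (NOT v AND NOT y AND NOT w) OR (NOT v AND y AND NOT w) OR (NOT v AND y AND w) OR (v AND NOT y AND w)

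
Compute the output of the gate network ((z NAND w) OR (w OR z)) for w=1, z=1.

Substituting: ((1 NAND 1) OR (1 OR 1))
= 1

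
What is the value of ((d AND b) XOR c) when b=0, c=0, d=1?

Substituting: ((1 AND 0) XOR 0)
= 0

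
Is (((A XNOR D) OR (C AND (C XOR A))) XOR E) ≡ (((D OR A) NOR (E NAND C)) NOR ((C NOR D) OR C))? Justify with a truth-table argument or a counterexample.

No. Counterexample: with A=0, E=0, D=0, C=0, Expression 1 = 1 but Expression 2 = 0.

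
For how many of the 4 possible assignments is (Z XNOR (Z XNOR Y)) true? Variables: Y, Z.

Satisfying assignments: (1,0), (1,1)
Count: 2 out of 4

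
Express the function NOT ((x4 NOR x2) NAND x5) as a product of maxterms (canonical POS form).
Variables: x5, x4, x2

ΠM(0, 1, 2, 3, 5, 6, 7) = (x5 OR x4 OR x2) AND (x5 OR x4 OR NOT x2) AND (x5 OR NOT x4 OR x2) AND (x5 OR NOT x4 OR NOT x2) AND (NOT x5 OR x4 OR NOT x2) AND (NOT x5 OR NOT x4 OR x2) AND (NOT x5 OR NOT x4 OR NOT x2)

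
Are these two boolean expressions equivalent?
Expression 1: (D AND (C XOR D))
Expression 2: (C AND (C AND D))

No. Counterexample: with D=1, C=0, Expression 1 = 1 but Expression 2 = 0.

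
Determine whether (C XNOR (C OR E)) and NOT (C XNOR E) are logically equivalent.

No. Counterexample: with C=0, E=0, Expression 1 = 1 but Expression 2 = 0.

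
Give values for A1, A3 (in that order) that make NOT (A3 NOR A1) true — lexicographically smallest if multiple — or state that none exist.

A1=0, A3=1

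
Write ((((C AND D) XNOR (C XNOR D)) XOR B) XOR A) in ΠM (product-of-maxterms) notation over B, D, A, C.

ΠM(0, 3, 6, 7, 9, 10, 12, 13) = (B OR D OR A OR C) AND (B OR D OR NOT A OR NOT C) AND (B OR NOT D OR NOT A OR C) AND (B OR NOT D OR NOT A OR NOT C) AND (NOT B OR D OR A OR NOT C) AND (NOT B OR D OR NOT A OR C) AND (NOT B OR NOT D OR A OR C) AND (NOT B OR NOT D OR A OR NOT C)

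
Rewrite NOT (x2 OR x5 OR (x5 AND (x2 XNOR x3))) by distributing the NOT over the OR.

NOT x2 AND NOT x5 AND NOT (x5 AND (x2 XNOR x3))
De Morgan's: NOT(OR of terms) = AND of negations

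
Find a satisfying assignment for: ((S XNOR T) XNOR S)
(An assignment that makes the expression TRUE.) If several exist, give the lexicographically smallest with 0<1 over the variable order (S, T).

S=0, T=1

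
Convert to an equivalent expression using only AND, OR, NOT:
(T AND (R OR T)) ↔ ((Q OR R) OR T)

((T AND (R OR T)) AND ((Q OR R) OR T)) OR (NOT (T AND (R OR T)) AND NOT ((Q OR R) OR T))
(Biconditional = both true or both false)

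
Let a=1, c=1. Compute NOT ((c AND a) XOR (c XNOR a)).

Substituting: NOT ((1 AND 1) XOR (1 XNOR 1))
= 1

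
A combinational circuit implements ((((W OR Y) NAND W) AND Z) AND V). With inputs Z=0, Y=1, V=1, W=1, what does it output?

Substituting: ((((1 OR 1) NAND 1) AND 0) AND 1)
= 0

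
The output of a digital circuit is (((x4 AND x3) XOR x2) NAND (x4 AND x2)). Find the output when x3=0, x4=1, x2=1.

Substituting: (((1 AND 0) XOR 1) NAND (1 AND 1))
= 0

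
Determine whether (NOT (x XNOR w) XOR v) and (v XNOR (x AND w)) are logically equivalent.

No. Counterexample: with w=0, x=0, v=0, Expression 1 = 0 but Expression 2 = 1.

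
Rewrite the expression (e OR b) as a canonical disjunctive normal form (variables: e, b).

(NOT e AND b) OR (e AND NOT b) OR (e AND b)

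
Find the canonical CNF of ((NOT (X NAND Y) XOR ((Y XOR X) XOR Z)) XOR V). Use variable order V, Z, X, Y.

(V OR Z OR X OR Y) AND (V OR NOT Z OR X OR NOT Y) AND (V OR NOT Z OR NOT X OR Y) AND (V OR NOT Z OR NOT X OR NOT Y) AND (NOT V OR Z OR X OR NOT Y) AND (NOT V OR Z OR NOT X OR Y) AND (NOT V OR Z OR NOT X OR NOT Y) AND (NOT V OR NOT Z OR X OR Y)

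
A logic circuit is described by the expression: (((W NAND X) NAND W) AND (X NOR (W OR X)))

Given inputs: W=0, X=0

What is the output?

Substituting: (((0 NAND 0) NAND 0) AND (0 NOR (0 OR 0)))
= 1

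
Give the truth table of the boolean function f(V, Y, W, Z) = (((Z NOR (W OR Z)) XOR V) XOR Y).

V | Y | W | Z | Output
----------------------
0 | 0 | 0 | 0 | 1
0 | 0 | 0 | 1 | 0
0 | 0 | 1 | 0 | 0
0 | 0 | 1 | 1 | 0
0 | 1 | 0 | 0 | 0
0 | 1 | 0 | 1 | 1
0 | 1 | 1 | 0 | 1
0 | 1 | 1 | 1 | 1
1 | 0 | 0 | 0 | 0
1 | 0 | 0 | 1 | 1
1 | 0 | 1 | 0 | 1
1 | 0 | 1 | 1 | 1
1 | 1 | 0 | 0 | 1
1 | 1 | 0 | 1 | 0
1 | 1 | 1 | 0 | 0
1 | 1 | 1 | 1 | 0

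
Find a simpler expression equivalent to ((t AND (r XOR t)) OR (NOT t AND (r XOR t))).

By distribution ((E AND v) OR (E AND NOT v) = E):
= (r XOR t)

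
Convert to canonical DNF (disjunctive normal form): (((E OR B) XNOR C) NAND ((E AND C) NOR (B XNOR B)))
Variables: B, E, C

(NOT B AND NOT E AND NOT C) OR (NOT B AND NOT E AND C) OR (NOT B AND E AND NOT C) OR (NOT B AND E AND C) OR (B AND NOT E AND NOT C) OR (B AND NOT E AND C) OR (B AND E AND NOT C) OR (B AND E AND C)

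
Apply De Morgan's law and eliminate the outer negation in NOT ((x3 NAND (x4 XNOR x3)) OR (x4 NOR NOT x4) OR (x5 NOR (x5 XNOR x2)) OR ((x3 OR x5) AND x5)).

NOT (x3 NAND (x4 XNOR x3)) AND NOT (x4 NOR NOT x4) AND NOT (x5 NOR (x5 XNOR x2)) AND NOT ((x3 OR x5) AND x5)
De Morgan's: NOT(OR of terms) = AND of negations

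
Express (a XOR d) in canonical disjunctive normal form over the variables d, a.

(NOT d AND a) OR (d AND NOT a)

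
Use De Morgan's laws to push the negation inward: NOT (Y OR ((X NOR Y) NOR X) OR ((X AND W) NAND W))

NOT Y AND NOT ((X NOR Y) NOR X) AND NOT ((X AND W) NAND W)
De Morgan's: NOT(OR of terms) = AND of negations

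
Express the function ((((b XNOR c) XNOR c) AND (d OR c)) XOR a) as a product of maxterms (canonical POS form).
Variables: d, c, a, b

ΠM(0, 1, 4, 7, 8, 11, 12, 15) = (d OR c OR a OR b) AND (d OR c OR a OR NOT b) AND (d OR NOT c OR a OR b) AND (d OR NOT c OR NOT a OR NOT b) AND (NOT d OR c OR a OR b) AND (NOT d OR c OR NOT a OR NOT b) AND (NOT d OR NOT c OR a OR b) AND (NOT d OR NOT c OR NOT a OR NOT b)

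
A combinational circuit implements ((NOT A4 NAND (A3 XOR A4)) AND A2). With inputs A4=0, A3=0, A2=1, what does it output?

Substituting: ((NOT 0 NAND (0 XOR 0)) AND 1)
= 1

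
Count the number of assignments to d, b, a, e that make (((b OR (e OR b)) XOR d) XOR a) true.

Satisfying assignments: (0,0,0,1), (0,0,1,0), (0,1,0,0), (0,1,0,1), (1,0,0,0), (1,0,1,1), (1,1,1,0), (1,1,1,1)
Count: 8 out of 16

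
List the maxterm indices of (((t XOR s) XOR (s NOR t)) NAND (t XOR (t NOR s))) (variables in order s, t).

ΠM(0, 1) = (s OR t) AND (s OR NOT t)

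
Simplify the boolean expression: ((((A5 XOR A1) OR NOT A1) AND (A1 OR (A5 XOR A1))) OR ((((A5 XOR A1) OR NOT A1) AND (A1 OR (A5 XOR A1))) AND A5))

By absorption (E OR (E AND v) = E) then distribution ((E OR v) AND (E OR NOT v) = E):
= (A5 XOR A1)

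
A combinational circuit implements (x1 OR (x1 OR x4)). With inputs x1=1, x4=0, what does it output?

Substituting: (1 OR (1 OR 0))
= 1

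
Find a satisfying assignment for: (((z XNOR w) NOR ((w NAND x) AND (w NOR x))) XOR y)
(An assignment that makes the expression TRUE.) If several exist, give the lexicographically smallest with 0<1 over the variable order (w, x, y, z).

w=0, x=0, y=1, z=0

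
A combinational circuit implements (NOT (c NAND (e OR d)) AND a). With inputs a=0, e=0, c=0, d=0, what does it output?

Substituting: (NOT (0 NAND (0 OR 0)) AND 0)
= 0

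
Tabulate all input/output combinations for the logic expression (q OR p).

q | p | Output
--------------
0 | 0 | 0
0 | 1 | 1
1 | 0 | 1
1 | 1 | 1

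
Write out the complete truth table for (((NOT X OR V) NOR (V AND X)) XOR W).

W | V | X | Output
------------------
0 | 0 | 0 | 0
0 | 0 | 1 | 1
0 | 1 | 0 | 0
0 | 1 | 1 | 0
1 | 0 | 0 | 1
1 | 0 | 1 | 0
1 | 1 | 0 | 1
1 | 1 | 1 | 1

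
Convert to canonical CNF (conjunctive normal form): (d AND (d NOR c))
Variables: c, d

(c OR d) AND (c OR NOT d) AND (NOT c OR d) AND (NOT c OR NOT d)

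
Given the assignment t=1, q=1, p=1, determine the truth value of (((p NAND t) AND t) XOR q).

Substituting: (((1 NAND 1) AND 1) XOR 1)
= 1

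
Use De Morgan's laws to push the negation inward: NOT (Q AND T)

NOT Q OR NOT T
De Morgan's: NOT(AND of terms) = OR of negations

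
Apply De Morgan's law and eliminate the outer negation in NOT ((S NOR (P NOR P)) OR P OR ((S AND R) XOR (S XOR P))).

NOT (S NOR (P NOR P)) AND NOT P AND NOT ((S AND R) XOR (S XOR P))
De Morgan's: NOT(OR of terms) = AND of negations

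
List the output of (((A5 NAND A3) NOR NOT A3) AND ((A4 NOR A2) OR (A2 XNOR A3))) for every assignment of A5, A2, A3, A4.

A5 | A2 | A3 | A4 | Output
--------------------------
0 | 0 | 0 | 0 | 0
0 | 0 | 0 | 1 | 0
0 | 0 | 1 | 0 | 0
0 | 0 | 1 | 1 | 0
0 | 1 | 0 | 0 | 0
0 | 1 | 0 | 1 | 0
0 | 1 | 1 | 0 | 0
0 | 1 | 1 | 1 | 0
1 | 0 | 0 | 0 | 0
1 | 0 | 0 | 1 | 0
1 | 0 | 1 | 0 | 1
1 | 0 | 1 | 1 | 0
1 | 1 | 0 | 0 | 0
1 | 1 | 0 | 1 | 0
1 | 1 | 1 | 0 | 1
1 | 1 | 1 | 1 | 1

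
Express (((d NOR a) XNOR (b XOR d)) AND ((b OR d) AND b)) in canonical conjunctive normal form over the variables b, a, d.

(b OR a OR d) AND (b OR a OR NOT d) AND (b OR NOT a OR d) AND (b OR NOT a OR NOT d) AND (NOT b OR NOT a OR d)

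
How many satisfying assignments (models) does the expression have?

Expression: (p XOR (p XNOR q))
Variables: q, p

Satisfying assignments: (0,0), (0,1)
Count: 2 out of 4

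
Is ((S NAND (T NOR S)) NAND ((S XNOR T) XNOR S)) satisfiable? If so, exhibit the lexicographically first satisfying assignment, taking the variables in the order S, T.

S=0, T=0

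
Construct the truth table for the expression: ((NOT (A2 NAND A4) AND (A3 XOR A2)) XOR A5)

A4 | A2 | A5 | A3 | Output
--------------------------
0 | 0 | 0 | 0 | 0
0 | 0 | 0 | 1 | 0
0 | 0 | 1 | 0 | 1
0 | 0 | 1 | 1 | 1
0 | 1 | 0 | 0 | 0
0 | 1 | 0 | 1 | 0
0 | 1 | 1 | 0 | 1
0 | 1 | 1 | 1 | 1
1 | 0 | 0 | 0 | 0
1 | 0 | 0 | 1 | 0
1 | 0 | 1 | 0 | 1
1 | 0 | 1 | 1 | 1
1 | 1 | 0 | 0 | 1
1 | 1 | 0 | 1 | 0
1 | 1 | 1 | 0 | 0
1 | 1 | 1 | 1 | 1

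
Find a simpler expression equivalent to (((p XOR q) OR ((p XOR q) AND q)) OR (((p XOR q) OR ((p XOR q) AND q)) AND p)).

By absorption (E OR (E AND v) = E) then absorption (E OR (E AND v) = E):
= (p XOR q)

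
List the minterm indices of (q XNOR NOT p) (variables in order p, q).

Σm(1, 2) = (NOT p AND q) OR (p AND NOT q)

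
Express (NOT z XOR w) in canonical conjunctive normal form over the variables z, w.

(z OR NOT w) AND (NOT z OR w)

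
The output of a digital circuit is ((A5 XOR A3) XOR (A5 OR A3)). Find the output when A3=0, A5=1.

Substituting: ((1 XOR 0) XOR (1 OR 0))
= 0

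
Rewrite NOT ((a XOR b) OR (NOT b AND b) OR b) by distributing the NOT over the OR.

NOT (a XOR b) AND NOT (NOT b AND b) AND NOT b
De Morgan's: NOT(OR of terms) = AND of negations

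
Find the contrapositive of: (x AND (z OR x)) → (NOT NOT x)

Contrapositive: NOT x → NOT (x AND (z OR x))
Note: A statement and its contrapositive are logically equivalent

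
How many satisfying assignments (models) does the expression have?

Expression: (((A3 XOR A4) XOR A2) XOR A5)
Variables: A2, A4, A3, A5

Satisfying assignments: (0,0,0,1), (0,0,1,0), (0,1,0,0), (0,1,1,1), (1,0,0,0), (1,0,1,1), (1,1,0,1), (1,1,1,0)
Count: 8 out of 16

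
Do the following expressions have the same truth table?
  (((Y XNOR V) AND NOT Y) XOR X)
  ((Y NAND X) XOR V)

No. Counterexample: with X=0, Y=1, V=0, Expression 1 = 0 but Expression 2 = 1.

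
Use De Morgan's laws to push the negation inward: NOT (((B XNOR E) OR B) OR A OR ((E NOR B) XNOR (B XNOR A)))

NOT ((B XNOR E) OR B) AND NOT A AND NOT ((E NOR B) XNOR (B XNOR A))
De Morgan's: NOT(OR of terms) = AND of negations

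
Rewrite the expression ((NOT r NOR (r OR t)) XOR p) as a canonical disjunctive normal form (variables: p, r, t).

(p AND NOT r AND NOT t) OR (p AND NOT r AND t) OR (p AND r AND NOT t) OR (p AND r AND t)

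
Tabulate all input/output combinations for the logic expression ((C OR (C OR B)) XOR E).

C | B | E | Output
------------------
0 | 0 | 0 | 0
0 | 0 | 1 | 1
0 | 1 | 0 | 1
0 | 1 | 1 | 0
1 | 0 | 0 | 1
1 | 0 | 1 | 0
1 | 1 | 0 | 1
1 | 1 | 1 | 0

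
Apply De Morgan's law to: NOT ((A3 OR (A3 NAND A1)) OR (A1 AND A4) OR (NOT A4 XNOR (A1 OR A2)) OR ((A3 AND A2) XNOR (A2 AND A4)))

NOT (A3 OR (A3 NAND A1)) AND NOT (A1 AND A4) AND NOT (NOT A4 XNOR (A1 OR A2)) AND NOT ((A3 AND A2) XNOR (A2 AND A4))
De Morgan's: NOT(OR of terms) = AND of negations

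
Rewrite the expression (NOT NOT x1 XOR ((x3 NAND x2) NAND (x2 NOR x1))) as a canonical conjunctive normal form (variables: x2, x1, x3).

(x2 OR x1 OR x3) AND (x2 OR x1 OR NOT x3) AND (x2 OR NOT x1 OR x3) AND (x2 OR NOT x1 OR NOT x3) AND (NOT x2 OR NOT x1 OR x3) AND (NOT x2 OR NOT x1 OR NOT x3)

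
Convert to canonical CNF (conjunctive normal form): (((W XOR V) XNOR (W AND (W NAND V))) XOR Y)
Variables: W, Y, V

(W OR Y OR NOT V) AND (W OR NOT Y OR V) AND (NOT W OR NOT Y OR V) AND (NOT W OR NOT Y OR NOT V)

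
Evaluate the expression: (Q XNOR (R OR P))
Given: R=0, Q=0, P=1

Substituting: (0 XNOR (0 OR 1))
= 0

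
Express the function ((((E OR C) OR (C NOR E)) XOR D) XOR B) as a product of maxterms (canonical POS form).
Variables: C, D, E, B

ΠM(1, 3, 4, 6, 9, 11, 12, 14) = (C OR D OR E OR NOT B) AND (C OR D OR NOT E OR NOT B) AND (C OR NOT D OR E OR B) AND (C OR NOT D OR NOT E OR B) AND (NOT C OR D OR E OR NOT B) AND (NOT C OR D OR NOT E OR NOT B) AND (NOT C OR NOT D OR E OR B) AND (NOT C OR NOT D OR NOT E OR B)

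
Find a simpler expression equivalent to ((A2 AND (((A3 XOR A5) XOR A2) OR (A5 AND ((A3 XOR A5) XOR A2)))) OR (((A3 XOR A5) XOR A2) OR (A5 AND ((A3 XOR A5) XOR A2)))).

By absorption (E OR (E AND v) = E) then absorption (E OR (E AND v) = E):
= ((A3 XOR A5) XOR A2)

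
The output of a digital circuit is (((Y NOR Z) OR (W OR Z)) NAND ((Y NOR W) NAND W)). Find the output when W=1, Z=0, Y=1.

Substituting: (((1 NOR 0) OR (1 OR 0)) NAND ((1 NOR 1) NAND 1))
= 0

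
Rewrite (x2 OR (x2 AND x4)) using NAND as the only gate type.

((x2 NAND x2) NAND (((x2 NAND x4) NAND (x2 NAND x4)) NAND ((x2 NAND x4) NAND (x2 NAND x4))))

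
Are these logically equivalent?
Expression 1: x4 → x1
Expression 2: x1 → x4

No, Converse is not equivalent to original (counterexample: x4=0, x1=1)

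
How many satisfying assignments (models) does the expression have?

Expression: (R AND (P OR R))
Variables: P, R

Satisfying assignments: (0,1), (1,1)
Count: 2 out of 4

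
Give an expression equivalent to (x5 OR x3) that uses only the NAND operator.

((x5 NAND x5) NAND (x3 NAND x3))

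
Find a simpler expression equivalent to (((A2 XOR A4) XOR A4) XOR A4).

By XOR self-cancellation ((E XOR v) XOR v = E):
= (A2 XOR A4)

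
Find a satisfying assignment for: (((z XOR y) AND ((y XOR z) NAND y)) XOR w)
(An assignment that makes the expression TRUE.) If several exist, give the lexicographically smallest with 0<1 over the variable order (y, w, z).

y=0, w=0, z=1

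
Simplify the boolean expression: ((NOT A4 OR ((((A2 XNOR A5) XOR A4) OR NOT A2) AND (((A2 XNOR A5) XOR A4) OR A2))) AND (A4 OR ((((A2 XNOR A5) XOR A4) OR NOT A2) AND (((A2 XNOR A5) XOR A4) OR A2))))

By distribution ((E OR v) AND (E OR NOT v) = E) then distribution ((E OR v) AND (E OR NOT v) = E):
= ((A2 XNOR A5) XOR A4)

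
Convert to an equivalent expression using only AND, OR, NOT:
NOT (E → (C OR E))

E AND NOT (C OR E)
(Negated implication: NOT(A → B) = A AND NOT B)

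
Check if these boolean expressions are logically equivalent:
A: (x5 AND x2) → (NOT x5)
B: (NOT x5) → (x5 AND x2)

No, Converse is not equivalent to original (counterexample: x5=0, x2=0)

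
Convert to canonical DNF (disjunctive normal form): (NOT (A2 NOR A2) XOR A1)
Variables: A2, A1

(NOT A2 AND A1) OR (A2 AND NOT A1)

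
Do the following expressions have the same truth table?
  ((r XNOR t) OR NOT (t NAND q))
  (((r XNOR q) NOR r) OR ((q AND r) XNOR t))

No. Counterexample: with r=1, t=0, q=0, Expression 1 = 0 but Expression 2 = 1.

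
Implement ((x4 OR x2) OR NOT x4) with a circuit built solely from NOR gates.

((((x4 NOR x2) NOR (x4 NOR x2)) NOR (x4 NOR x4)) NOR (((x4 NOR x2) NOR (x4 NOR x2)) NOR (x4 NOR x4)))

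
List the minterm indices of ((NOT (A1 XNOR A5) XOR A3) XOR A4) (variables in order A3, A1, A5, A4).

Σm(1, 2, 4, 7, 8, 11, 13, 14) = (NOT A3 AND NOT A1 AND NOT A5 AND A4) OR (NOT A3 AND NOT A1 AND A5 AND NOT A4) OR (NOT A3 AND A1 AND NOT A5 AND NOT A4) OR (NOT A3 AND A1 AND A5 AND A4) OR (A3 AND NOT A1 AND NOT A5 AND NOT A4) OR (A3 AND NOT A1 AND A5 AND A4) OR (A3 AND A1 AND NOT A5 AND A4) OR (A3 AND A1 AND A5 AND NOT A4)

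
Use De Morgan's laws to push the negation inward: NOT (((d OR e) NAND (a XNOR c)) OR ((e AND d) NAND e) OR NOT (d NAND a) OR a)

NOT ((d OR e) NAND (a XNOR c)) AND NOT ((e AND d) NAND e) AND (d NAND a) AND NOT a
De Morgan's: NOT(OR of terms) = AND of negations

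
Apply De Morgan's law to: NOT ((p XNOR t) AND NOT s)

NOT (p XNOR t) OR s
De Morgan's: NOT(AND of terms) = OR of negations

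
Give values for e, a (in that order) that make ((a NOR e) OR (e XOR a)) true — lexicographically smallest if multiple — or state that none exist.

e=0, a=0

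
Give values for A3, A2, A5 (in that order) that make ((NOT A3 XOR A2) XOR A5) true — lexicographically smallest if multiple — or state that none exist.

A3=0, A2=0, A5=0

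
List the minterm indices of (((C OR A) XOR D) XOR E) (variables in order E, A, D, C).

Σm(1, 2, 4, 5, 8, 11, 14, 15) = (NOT E AND NOT A AND NOT D AND C) OR (NOT E AND NOT A AND D AND NOT C) OR (NOT E AND A AND NOT D AND NOT C) OR (NOT E AND A AND NOT D AND C) OR (E AND NOT A AND NOT D AND NOT C) OR (E AND NOT A AND D AND C) OR (E AND A AND D AND NOT C) OR (E AND A AND D AND C)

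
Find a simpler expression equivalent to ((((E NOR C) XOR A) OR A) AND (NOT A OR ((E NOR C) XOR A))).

By distribution ((E OR v) AND (E OR NOT v) = E):
= ((E NOR C) XOR A)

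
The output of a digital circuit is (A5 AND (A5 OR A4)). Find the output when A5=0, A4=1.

Substituting: (0 AND (0 OR 1))
= 0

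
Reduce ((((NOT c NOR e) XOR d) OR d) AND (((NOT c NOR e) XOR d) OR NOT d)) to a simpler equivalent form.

By distribution ((E OR v) AND (E OR NOT v) = E):
= ((NOT c NOR e) XOR d)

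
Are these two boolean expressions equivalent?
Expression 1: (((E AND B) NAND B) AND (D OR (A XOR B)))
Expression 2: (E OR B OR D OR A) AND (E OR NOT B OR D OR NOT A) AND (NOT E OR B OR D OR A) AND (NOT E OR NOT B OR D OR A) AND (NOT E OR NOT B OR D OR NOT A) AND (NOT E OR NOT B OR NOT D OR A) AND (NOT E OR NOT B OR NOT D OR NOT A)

Yes, they are equivalent — the two output columns agree on all 16 assignments:
E | B | D | A | Expression 1 | Expression 2
-------------------------------------------
0 | 0 | 0 | 0 | 0 | 0
0 | 0 | 0 | 1 | 1 | 1
0 | 0 | 1 | 0 | 1 | 1
0 | 0 | 1 | 1 | 1 | 1
0 | 1 | 0 | 0 | 1 | 1
0 | 1 | 0 | 1 | 0 | 0
0 | 1 | 1 | 0 | 1 | 1
0 | 1 | 1 | 1 | 1 | 1
1 | 0 | 0 | 0 | 0 | 0
1 | 0 | 0 | 1 | 1 | 1
1 | 0 | 1 | 0 | 1 | 1
1 | 0 | 1 | 1 | 1 | 1
1 | 1 | 0 | 0 | 0 | 0
1 | 1 | 0 | 1 | 0 | 0
1 | 1 | 1 | 0 | 0 | 0
1 | 1 | 1 | 1 | 0 | 0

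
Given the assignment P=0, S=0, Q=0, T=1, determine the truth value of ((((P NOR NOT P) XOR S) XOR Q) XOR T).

Substituting: ((((0 NOR NOT 0) XOR 0) XOR 0) XOR 1)
= 1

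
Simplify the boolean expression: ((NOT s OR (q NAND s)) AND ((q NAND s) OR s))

By distribution ((E OR v) AND (E OR NOT v) = E):
= (q NAND s)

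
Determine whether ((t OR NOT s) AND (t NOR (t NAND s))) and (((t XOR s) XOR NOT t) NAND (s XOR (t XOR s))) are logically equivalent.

No. Counterexample: with t=0, s=0, Expression 1 = 0 but Expression 2 = 1.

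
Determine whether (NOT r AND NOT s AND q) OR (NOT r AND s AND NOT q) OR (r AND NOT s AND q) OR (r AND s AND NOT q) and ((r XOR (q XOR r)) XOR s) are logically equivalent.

Yes, they are equivalent — the two output columns agree on all 8 assignments:
r | s | q | Expression 1 | Expression 2
---------------------------------------
0 | 0 | 0 | 0 | 0
0 | 0 | 1 | 1 | 1
0 | 1 | 0 | 1 | 1
0 | 1 | 1 | 0 | 0
1 | 0 | 0 | 0 | 0
1 | 0 | 1 | 1 | 1
1 | 1 | 0 | 1 | 1
1 | 1 | 1 | 0 | 0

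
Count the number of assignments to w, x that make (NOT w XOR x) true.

Satisfying assignments: (0,0), (1,1)
Count: 2 out of 4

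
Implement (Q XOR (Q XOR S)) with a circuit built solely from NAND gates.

((Q NAND (Q NAND ((Q NAND (Q NAND S)) NAND (S NAND (Q NAND S))))) NAND (((Q NAND (Q NAND S)) NAND (S NAND (Q NAND S))) NAND (Q NAND ((Q NAND (Q NAND S)) NAND (S NAND (Q NAND S))))))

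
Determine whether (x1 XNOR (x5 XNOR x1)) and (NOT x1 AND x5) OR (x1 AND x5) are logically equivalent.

Yes, they are equivalent — the two output columns agree on all 4 assignments:
x1 | x5 | Expression 1 | Expression 2
-------------------------------------
0 | 0 | 0 | 0
0 | 1 | 1 | 1
1 | 0 | 0 | 0
1 | 1 | 1 | 1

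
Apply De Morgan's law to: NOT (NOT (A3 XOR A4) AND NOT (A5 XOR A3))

(A3 XOR A4) OR (A5 XOR A3)
De Morgan's: NOT(AND of terms) = OR of negations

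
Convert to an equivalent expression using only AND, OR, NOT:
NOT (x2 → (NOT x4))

x2 AND x4
(Negated implication: NOT(A → B) = A AND NOT B)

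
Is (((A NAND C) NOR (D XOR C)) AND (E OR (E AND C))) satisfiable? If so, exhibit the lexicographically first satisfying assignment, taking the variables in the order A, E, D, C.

A=1, E=1, D=1, C=1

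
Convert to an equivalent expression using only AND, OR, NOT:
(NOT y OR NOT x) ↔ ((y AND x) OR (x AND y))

((NOT y OR NOT x) AND ((y AND x) OR (x AND y))) OR (NOT (NOT y OR NOT x) AND NOT ((y AND x) OR (x AND y)))
(Biconditional = both true or both false)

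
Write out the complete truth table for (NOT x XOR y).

y | x | Output
--------------
0 | 0 | 1
0 | 1 | 0
1 | 0 | 0
1 | 1 | 1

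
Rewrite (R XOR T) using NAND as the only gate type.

((R NAND (R NAND T)) NAND (T NAND (R NAND T)))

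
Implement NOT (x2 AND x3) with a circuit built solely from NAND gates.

(((x2 NAND x3) NAND (x2 NAND x3)) NAND ((x2 NAND x3) NAND (x2 NAND x3)))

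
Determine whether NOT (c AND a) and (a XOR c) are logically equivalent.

No. Counterexample: with c=0, a=0, Expression 1 = 1 but Expression 2 = 0.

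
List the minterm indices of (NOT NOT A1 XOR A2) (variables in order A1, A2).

Σm(1, 2) = (NOT A1 AND A2) OR (A1 AND NOT A2)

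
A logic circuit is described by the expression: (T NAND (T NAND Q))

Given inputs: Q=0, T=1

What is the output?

Substituting: (1 NAND (1 NAND 0))
= 0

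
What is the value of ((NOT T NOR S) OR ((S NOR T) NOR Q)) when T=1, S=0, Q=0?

Substituting: ((NOT 1 NOR 0) OR ((0 NOR 1) NOR 0))
= 1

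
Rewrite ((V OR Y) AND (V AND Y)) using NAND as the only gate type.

((((V NAND V) NAND (Y NAND Y)) NAND ((V NAND Y) NAND (V NAND Y))) NAND (((V NAND V) NAND (Y NAND Y)) NAND ((V NAND Y) NAND (V NAND Y))))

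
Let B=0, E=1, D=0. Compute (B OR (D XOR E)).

Substituting: (0 OR (0 XOR 1))
= 1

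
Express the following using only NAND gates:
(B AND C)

((B NAND C) NAND (B NAND C))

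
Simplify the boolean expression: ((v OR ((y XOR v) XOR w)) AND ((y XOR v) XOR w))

By absorption (E AND (E OR v) = E):
= ((y XOR v) XOR w)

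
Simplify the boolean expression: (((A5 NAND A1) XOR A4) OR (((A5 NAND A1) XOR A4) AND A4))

By absorption (E OR (E AND v) = E):
= ((A5 NAND A1) XOR A4)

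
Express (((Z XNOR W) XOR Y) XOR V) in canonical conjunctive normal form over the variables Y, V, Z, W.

(Y OR V OR Z OR NOT W) AND (Y OR V OR NOT Z OR W) AND (Y OR NOT V OR Z OR W) AND (Y OR NOT V OR NOT Z OR NOT W) AND (NOT Y OR V OR Z OR W) AND (NOT Y OR V OR NOT Z OR NOT W) AND (NOT Y OR NOT V OR Z OR NOT W) AND (NOT Y OR NOT V OR NOT Z OR W)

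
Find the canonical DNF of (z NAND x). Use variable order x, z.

(NOT x AND NOT z) OR (NOT x AND z) OR (x AND NOT z)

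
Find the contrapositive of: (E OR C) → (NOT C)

Contrapositive: C → NOT (E OR C)
Note: A statement and its contrapositive are logically equivalent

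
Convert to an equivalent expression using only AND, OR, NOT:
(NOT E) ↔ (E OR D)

((NOT E) AND (E OR D)) OR (E AND NOT (E OR D))
(Biconditional = both true or both false)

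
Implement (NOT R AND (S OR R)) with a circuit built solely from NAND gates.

(((R NAND R) NAND ((S NAND S) NAND (R NAND R))) NAND ((R NAND R) NAND ((S NAND S) NAND (R NAND R))))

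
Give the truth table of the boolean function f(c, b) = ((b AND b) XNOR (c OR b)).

c | b | Output
--------------
0 | 0 | 1
0 | 1 | 1
1 | 0 | 0
1 | 1 | 1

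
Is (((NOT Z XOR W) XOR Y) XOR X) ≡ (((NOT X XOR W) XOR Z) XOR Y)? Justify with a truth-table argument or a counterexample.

Yes, they are equivalent — the two output columns agree on all 16 assignments:
W | Z | Y | X | Expression 1 | Expression 2
-------------------------------------------
0 | 0 | 0 | 0 | 1 | 1
0 | 0 | 0 | 1 | 0 | 0
0 | 0 | 1 | 0 | 0 | 0
0 | 0 | 1 | 1 | 1 | 1
0 | 1 | 0 | 0 | 0 | 0
0 | 1 | 0 | 1 | 1 | 1
0 | 1 | 1 | 0 | 1 | 1
0 | 1 | 1 | 1 | 0 | 0
1 | 0 | 0 | 0 | 0 | 0
1 | 0 | 0 | 1 | 1 | 1
1 | 0 | 1 | 0 | 1 | 1
1 | 0 | 1 | 1 | 0 | 0
1 | 1 | 0 | 0 | 1 | 1
1 | 1 | 0 | 1 | 0 | 0
1 | 1 | 1 | 0 | 0 | 0
1 | 1 | 1 | 1 | 1 | 1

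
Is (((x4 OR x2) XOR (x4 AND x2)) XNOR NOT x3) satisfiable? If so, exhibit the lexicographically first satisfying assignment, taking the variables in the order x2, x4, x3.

x2=0, x4=0, x3=1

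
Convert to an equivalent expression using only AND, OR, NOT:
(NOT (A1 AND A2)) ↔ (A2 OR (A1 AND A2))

((NOT (A1 AND A2)) AND (A2 OR (A1 AND A2))) OR ((A1 AND A2) AND NOT (A2 OR (A1 AND A2)))
(Biconditional = both true or both false)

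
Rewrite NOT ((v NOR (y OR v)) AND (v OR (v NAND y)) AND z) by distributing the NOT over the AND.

NOT (v NOR (y OR v)) OR NOT (v OR (v NAND y)) OR NOT z
De Morgan's: NOT(AND of terms) = OR of negations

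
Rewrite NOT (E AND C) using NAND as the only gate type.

(((E NAND C) NAND (E NAND C)) NAND ((E NAND C) NAND (E NAND C)))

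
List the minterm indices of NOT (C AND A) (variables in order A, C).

Σm(0, 1, 2) = (NOT A AND NOT C) OR (NOT A AND C) OR (A AND NOT C)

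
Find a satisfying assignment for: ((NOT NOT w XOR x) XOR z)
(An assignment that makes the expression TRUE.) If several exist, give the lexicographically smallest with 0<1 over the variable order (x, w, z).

x=0, w=0, z=1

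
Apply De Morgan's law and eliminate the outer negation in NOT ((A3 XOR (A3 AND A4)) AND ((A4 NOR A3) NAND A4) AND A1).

NOT (A3 XOR (A3 AND A4)) OR NOT ((A4 NOR A3) NAND A4) OR NOT A1
De Morgan's: NOT(AND of terms) = OR of negations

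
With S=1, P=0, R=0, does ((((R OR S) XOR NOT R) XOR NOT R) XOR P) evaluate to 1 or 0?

Substituting: ((((0 OR 1) XOR NOT 0) XOR NOT 0) XOR 0)
= 1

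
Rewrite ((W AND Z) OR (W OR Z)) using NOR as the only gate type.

((((W NOR W) NOR (Z NOR Z)) NOR ((W NOR Z) NOR (W NOR Z))) NOR (((W NOR W) NOR (Z NOR Z)) NOR ((W NOR Z) NOR (W NOR Z))))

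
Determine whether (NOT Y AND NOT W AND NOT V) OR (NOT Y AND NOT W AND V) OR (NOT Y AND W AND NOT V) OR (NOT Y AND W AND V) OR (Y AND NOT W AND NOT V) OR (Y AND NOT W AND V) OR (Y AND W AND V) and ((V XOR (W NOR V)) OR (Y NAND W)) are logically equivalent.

Yes, they are equivalent — the two output columns agree on all 8 assignments:
Y | W | V | Expression 1 | Expression 2
---------------------------------------
0 | 0 | 0 | 1 | 1
0 | 0 | 1 | 1 | 1
0 | 1 | 0 | 1 | 1
0 | 1 | 1 | 1 | 1
1 | 0 | 0 | 1 | 1
1 | 0 | 1 | 1 | 1
1 | 1 | 0 | 0 | 0
1 | 1 | 1 | 1 | 1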